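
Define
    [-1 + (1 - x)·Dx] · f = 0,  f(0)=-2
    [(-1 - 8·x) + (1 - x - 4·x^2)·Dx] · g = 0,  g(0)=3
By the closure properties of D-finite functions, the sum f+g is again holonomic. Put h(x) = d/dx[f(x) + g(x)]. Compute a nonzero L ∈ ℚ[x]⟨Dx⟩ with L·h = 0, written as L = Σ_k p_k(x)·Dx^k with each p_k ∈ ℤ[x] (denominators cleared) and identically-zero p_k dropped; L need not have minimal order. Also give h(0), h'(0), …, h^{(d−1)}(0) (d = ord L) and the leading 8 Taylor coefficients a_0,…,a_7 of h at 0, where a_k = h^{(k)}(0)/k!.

L = (-6 - 96·x - 384·x^3 + 96·x^4) + (6 + 42·x - 24·x^2 + 144·x^3 - 372·x^4 + 96·x^5)·Dx + (-1 + 2·x - 9·x^2 + 24·x^3 + 28·x^4 - 60·x^5 + 16·x^6)·Dx^2  (order 2).
h: a_k = 1, 26, 75, 340, 965, 3246, 9247, 27944, …
ICs: h(0) = 1, h′(0) = 26.

f: a_k = -2, -2, -2, -2, -2, -2, -2, -2, …
g: a_k = 3, 3, 15, 27, 87, 195, 543, 1323, …
Sum ⇒ L₀ = lclm(L_f,L_g) in ℚ(x)⟨Dx⟩.
h=h₀': d/dx-closure on L₀ ⇒ L.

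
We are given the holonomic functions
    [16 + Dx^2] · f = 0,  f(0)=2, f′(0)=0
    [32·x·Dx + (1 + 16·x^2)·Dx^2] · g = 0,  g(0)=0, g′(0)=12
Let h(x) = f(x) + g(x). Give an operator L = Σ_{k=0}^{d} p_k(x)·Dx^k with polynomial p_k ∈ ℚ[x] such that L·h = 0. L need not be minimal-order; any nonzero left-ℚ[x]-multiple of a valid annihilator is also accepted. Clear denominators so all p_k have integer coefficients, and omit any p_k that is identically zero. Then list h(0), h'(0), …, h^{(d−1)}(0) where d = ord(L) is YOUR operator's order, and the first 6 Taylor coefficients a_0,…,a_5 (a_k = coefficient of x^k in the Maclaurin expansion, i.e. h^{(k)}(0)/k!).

f: a_k = 2, 0, -16, 0, 64/3, 0, …
g: a_k = 0, 12, 0, -64, 0, 3072/5, …
Weyl lclm of L_f,L_g ⇒ L₀ (ord ≤ 4).
L = (-5632·x + 114688·x^3 + 131072·x^5)·Dx + (-16 + 1792·x^2 + 36864·x^4 + 65536·x^6)·Dx^2 + (-352·x + 7168·x^3 + 8192·x^5)·Dx^3 + (-1 + 112·x^2 + 2304·x^4 + 4096·x^6)·Dx^4  (order 4).
h: a_k = 2, 12, -16, -64, 64/3, 3072/5, …
ICs: h(0) = 2, h′(0) = 12, h′′(0) = -32, h′′′(0) = -384.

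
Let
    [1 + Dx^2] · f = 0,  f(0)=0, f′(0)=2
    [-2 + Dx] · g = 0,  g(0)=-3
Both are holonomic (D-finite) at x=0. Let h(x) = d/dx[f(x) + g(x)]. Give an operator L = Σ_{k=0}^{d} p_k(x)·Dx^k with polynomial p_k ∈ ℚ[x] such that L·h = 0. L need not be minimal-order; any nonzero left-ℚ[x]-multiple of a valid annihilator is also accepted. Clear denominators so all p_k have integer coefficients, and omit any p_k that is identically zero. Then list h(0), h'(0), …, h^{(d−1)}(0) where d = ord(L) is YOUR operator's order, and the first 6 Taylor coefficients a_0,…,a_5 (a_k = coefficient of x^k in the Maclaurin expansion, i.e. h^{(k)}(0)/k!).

L = 2 - Dx + 2·Dx^2 - Dx^3  (order 3).
h: a_k = -4, -12, -13, -8, -47/12, -8/5, …
ICs: h(0) = -4, h′(0) = -12, h′′(0) = -26.

f: a_k = 0, 2, 0, -1/3, 0, 1/60, …
g: a_k = -3, -6, -6, -4, -2, -4/5, …
L₀ := lclm(L_f,L_g); ord L₀ ≤ 2+1.
h=h₀': d/dx-closure on L₀ ⇒ L.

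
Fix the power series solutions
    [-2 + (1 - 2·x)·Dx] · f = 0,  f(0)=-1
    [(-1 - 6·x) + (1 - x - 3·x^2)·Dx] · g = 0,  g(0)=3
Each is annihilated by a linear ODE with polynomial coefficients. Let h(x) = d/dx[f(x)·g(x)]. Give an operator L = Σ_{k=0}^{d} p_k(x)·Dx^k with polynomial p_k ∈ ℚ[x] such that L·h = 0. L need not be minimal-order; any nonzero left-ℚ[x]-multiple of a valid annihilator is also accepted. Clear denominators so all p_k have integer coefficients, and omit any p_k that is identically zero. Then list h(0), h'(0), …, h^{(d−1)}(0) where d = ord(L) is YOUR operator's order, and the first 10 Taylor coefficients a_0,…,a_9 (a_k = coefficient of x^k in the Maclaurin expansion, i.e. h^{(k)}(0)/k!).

f: a_k = -1, -2, -4, -8, -16, -32, -64, -128, -256, -512, …
g: a_k = 3, 3, 12, 21, 57, 120, 291, 651, 1524, 3477, …
L₀ := L_f ⊗_s L_g (sym. prod.), ord ≤ 1.
h₀' ⇒ L via d/dx closure of L₀.
L = (20 - 18·x - 102·x^2 - 96·x^3 + 432·x^4) + (-3 + 7·x + 27·x^2 - 70·x^3 - 30·x^4 + 108·x^5)·Dx  (order 1).
h: a_k = -9, -60, -243, -876, -2790, -8442, -24255, -67632, -183465, -488190, …
ICs: h(0) = -9.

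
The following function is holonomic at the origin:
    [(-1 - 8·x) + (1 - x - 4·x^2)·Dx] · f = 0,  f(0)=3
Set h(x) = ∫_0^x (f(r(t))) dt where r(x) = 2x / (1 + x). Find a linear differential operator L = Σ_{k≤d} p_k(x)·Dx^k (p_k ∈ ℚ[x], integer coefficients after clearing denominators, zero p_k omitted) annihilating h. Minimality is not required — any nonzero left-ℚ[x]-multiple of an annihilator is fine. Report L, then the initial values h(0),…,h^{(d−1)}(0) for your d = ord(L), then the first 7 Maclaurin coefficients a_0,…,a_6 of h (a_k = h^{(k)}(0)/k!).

f: a_k = 3, 3, 15, 27, 87, 195, 543, …
Substitute x→r, Dx→(1/r')Dx; clear ⇒ L₀.
Integrate: L := L₀·Dx.
L = (2 + 34·x)·Dx + (-1 - x + 17·x^2 + 17·x^3)·Dx^2  (order 2).
h: a_k = 0, 3, 3, 18, 51/2, 918/5, 289, …
ICs: h(0) = 0, h′(0) = 3.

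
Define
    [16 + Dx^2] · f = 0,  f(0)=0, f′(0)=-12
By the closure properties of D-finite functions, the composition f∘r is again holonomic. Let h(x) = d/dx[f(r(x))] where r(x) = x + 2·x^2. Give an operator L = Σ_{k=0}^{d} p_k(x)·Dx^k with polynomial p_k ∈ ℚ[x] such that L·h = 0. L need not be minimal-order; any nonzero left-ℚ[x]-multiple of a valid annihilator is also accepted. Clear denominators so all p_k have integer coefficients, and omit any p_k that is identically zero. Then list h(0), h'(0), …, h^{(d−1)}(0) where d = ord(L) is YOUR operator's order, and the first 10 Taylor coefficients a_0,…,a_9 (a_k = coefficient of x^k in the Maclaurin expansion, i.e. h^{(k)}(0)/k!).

L = (64 + 256·x + 1536·x^2 + 4096·x^3 + 4096·x^4) + (-12 - 48·x)·Dx + (1 + 8·x + 16·x^2)·Dx^2  (order 2).
h: a_k = -12, -48, 96, 768, 1792, 0, -106496/15, -229376/15, -1163264/105, 131072/7, …
ICs: h(0) = -12, h′(0) = -48.

f: a_k = 0, -12, 0, 32, 0, -128/5, 0, 1024/105, 0, -2048/945, …
f∘r: x↦r, Dx↦Dx/r' in L_f ⇒ L₀.
h₀' ⇒ L via d/dx closure of L₀.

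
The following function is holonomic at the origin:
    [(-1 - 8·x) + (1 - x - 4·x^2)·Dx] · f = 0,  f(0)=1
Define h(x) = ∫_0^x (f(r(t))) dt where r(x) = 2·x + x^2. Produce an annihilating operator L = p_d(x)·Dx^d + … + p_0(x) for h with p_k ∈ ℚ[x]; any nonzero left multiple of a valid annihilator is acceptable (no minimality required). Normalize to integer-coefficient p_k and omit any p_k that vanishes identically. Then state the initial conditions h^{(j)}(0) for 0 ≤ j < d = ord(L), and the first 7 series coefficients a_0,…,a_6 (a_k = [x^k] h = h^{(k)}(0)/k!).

f: a_k = 1, 1, 5, 9, 29, 65, 181, …
Substitute x→r, Dx→(1/r')Dx; clear ⇒ L₀.
Integrate: L := L₀·Dx.
L = (2 + 34·x + 48·x^2 + 16·x^3)·Dx + (-1 + 2·x + 17·x^2 + 16·x^3 + 4·x^4)·Dx^2  (order 2).
h: a_k = 0, 1, 1, 7, 23, 577/5, 1531/3, …
ICs: h(0) = 0, h′(0) = 1.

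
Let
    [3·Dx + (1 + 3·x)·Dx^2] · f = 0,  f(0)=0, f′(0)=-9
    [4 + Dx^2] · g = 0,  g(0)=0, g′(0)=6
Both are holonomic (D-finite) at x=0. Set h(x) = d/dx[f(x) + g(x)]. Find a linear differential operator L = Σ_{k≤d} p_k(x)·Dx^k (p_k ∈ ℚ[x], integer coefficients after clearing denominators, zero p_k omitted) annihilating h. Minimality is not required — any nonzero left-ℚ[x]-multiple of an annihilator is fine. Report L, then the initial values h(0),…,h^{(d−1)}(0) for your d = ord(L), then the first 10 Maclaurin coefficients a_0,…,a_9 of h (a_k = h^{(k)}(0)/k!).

L = (348 + 144·x + 216·x^2) + (44 + 180·x + 216·x^2 + 216·x^3)·Dx + (87 + 36·x + 54·x^2)·Dx^2 + (11 + 45·x + 54·x^2 + 54·x^3)·Dx^3  (order 3).
h: a_k = -3, 27, -93, 243, -725, 2187, -98423/15, 19683, -6200141/105, 177147, …
ICs: h(0) = -3, h′(0) = 27, h′′(0) = -186.

f: a_k = 0, -9, 27/2, -27, 243/4, -729/5, 729/2, -6561/7, 19683/8, -6561, …
g: a_k = 0, 6, 0, -4, 0, 4/5, 0, -8/105, 0, 4/945, …
Sum ⇒ L₀ = lclm(L_f,L_g) in ℚ(x)⟨Dx⟩.
Differentiate: ansatz ord ≤ ord L₀ ⇒ L.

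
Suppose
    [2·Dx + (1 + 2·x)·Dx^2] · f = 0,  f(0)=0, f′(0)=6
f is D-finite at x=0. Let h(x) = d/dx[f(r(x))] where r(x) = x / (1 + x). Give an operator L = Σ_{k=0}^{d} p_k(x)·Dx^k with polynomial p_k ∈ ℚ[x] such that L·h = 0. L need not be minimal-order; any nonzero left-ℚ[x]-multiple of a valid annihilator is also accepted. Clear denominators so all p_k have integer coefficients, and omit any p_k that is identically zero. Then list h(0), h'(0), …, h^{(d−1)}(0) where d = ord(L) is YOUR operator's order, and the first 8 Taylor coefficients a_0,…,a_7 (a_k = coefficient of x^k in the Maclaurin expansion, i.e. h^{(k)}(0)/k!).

L = (4 + 6·x) + (1 + 4·x + 3·x^2)·Dx  (order 1).
h: a_k = 6, -24, 78, -240, 726, -2184, 6558, -19680, …
ICs: h(0) = 6.

f: a_k = 0, 6, -6, 8, -12, 96/5, -32, 384/7, …
L₀ from L_f via x↦r, Dx↦r'^{-1}Dx.
h=h₀': d/dx-closure on L₀ ⇒ L.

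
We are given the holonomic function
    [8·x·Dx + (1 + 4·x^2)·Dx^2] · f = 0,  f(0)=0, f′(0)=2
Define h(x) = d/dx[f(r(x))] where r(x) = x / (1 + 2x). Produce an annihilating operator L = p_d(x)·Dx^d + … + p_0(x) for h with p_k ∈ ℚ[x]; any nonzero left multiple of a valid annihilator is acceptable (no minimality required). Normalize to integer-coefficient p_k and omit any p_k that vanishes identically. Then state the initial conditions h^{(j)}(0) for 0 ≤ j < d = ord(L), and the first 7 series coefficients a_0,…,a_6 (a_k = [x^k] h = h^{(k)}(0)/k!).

f: a_k = 0, 2, 0, -8/3, 0, 32/5, 0, …
h₀=f(r): pull back L_f along r ⇒ L₀.
h=h₀': d/dx-closure on L₀ ⇒ L.
L = (4 + 16·x) + (1 + 4·x + 8·x^2)·Dx  (order 1).
h: a_k = 2, -8, 16, 0, -128, 512, -1024, …
ICs: h(0) = 2.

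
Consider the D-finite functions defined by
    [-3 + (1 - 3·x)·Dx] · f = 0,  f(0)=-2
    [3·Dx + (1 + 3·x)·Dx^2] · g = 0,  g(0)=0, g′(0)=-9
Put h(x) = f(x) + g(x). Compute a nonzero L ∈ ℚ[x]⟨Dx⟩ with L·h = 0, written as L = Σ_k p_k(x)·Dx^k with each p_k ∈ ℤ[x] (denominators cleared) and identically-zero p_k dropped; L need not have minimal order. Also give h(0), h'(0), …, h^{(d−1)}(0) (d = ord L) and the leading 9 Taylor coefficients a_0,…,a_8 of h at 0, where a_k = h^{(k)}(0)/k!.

f: a_k = -2, -6, -18, -54, -162, -486, -1458, -4374, -13122, …
g: a_k = 0, -9, 27/2, -27, 243/4, -729/5, 729/2, -6561/7, 19683/8, …
Sum ⇒ L₀ = lclm(L_f,L_g) in ℚ(x)⟨Dx⟩.
L = (30 + 18·x)·Dx + (4 + 48·x + 36·x^2)·Dx^2 + (-1 - x + 9·x^2 + 9·x^3)·Dx^3  (order 3).
h: a_k = -2, -15, -9/2, -81, -405/4, -3159/5, -2187/2, -37179/7, -85293/8, …
ICs: h(0) = -2, h′(0) = -15, h′′(0) = -9.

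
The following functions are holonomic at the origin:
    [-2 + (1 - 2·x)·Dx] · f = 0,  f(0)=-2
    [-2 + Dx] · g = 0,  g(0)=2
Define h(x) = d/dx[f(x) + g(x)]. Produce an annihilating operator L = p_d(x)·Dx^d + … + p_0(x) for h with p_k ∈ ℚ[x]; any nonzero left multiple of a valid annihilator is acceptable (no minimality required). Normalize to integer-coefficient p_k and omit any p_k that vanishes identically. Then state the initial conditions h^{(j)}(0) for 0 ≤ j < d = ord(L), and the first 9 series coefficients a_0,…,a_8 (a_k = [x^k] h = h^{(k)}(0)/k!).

f: a_k = -2, -4, -8, -16, -32, -64, -128, -256, -512, …
g: a_k = 2, 4, 4, 8/3, 4/3, 8/15, 8/45, 16/315, 4/315, …
Sum ⇒ L₀ = lclm(L_f,L_g) in ℚ(x)⟨Dx⟩.
h=h₀': d/dx-closure on L₀ ⇒ L.
L = (16 + 16·x) + (-10 - 8·x + 8·x^2)·Dx + (1 - 4·x^2)·Dx^2  (order 2).
h: a_k = 0, -8, -40, -368/3, -952/3, -11504/15, -80624/45, -1290208/315, -2903032/315, …
ICs: h(0) = 0, h′(0) = -8.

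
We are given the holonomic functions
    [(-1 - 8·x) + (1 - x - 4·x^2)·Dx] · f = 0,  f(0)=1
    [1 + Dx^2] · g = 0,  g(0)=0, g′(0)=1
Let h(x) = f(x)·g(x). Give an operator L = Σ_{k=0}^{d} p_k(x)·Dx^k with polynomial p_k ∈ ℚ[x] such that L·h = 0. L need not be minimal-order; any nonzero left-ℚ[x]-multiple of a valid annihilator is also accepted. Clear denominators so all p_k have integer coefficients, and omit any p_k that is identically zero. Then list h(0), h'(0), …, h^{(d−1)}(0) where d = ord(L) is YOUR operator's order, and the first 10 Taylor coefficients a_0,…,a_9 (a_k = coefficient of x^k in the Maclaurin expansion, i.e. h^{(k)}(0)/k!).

L = (7 + x + 4·x^2) + (2 + 16·x)·Dx + (-1 + x + 4·x^2)·Dx^2  (order 2).
h: a_k = 0, 1, 1, 29/6, 53/6, 1127/40, 7621/120, 888089/5040, 2168417/5040, 411895657/362880, …
ICs: h(0) = 0, h′(0) = 1.

f: a_k = 1, 1, 5, 9, 29, 65, 181, 441, 1165, 2929, …
g: a_k = 0, 1, 0, -1/6, 0, 1/120, 0, -1/5040, 0, 1/362880, …
L₀ := L_f ⊗_s L_g (sym. prod.), ord ≤ 2.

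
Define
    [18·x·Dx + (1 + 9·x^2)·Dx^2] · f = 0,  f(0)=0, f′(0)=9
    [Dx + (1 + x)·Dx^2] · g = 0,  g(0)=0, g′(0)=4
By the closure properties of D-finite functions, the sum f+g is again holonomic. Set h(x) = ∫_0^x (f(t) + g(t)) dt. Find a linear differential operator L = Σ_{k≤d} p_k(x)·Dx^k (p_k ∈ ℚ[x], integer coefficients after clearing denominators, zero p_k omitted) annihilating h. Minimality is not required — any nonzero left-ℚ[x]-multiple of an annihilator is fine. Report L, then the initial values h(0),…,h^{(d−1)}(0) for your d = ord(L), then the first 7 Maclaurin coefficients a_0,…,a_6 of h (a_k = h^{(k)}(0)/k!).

L = (-18 - 54·x + 486·x^2 + 162·x^3)·Dx^2 + (-20 - 36·x + 432·x^2 + 972·x^3 + 324·x^4)·Dx^3 + (-1 + 17·x + 18·x^2 + 162·x^3 + 243·x^4 + 81·x^5)·Dx^4  (order 4).
h: a_k = 0, 0, 13/2, -2/3, -77/12, -1/5, 733/30, …
ICs: h(0) = 0, h′(0) = 0, h′′(0) = 13, h′′′(0) = -4.

f: a_k = 0, 9, 0, -27, 0, 729/5, 0, …
g: a_k = 0, 4, -2, 4/3, -1, 4/5, -2/3, …
f+g: L₀ = lclm(L_f,L_g), ord ≤ 2+2.
Integrate: L := L₀·Dx.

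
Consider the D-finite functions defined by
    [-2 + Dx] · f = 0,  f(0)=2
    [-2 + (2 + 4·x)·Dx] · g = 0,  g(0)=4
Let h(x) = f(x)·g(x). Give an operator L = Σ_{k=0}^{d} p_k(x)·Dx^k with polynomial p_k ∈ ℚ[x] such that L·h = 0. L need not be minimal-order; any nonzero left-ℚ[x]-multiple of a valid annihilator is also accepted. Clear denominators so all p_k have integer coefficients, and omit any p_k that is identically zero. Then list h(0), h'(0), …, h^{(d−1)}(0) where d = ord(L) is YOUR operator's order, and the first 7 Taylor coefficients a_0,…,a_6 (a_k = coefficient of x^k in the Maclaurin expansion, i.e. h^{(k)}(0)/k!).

L = (-3 - 4·x) + (1 + 2·x)·Dx  (order 1).
h: a_k = 8, 24, 28, 68/3, 11, 107/15, -89/90, …
ICs: h(0) = 8.

f: a_k = 2, 4, 4, 8/3, 4/3, 8/15, 8/45, …
g: a_k = 4, 4, -2, 2, -5/2, 7/2, -21/4, …
Product ⇒ symmetric product L₀, ord ≤ 1.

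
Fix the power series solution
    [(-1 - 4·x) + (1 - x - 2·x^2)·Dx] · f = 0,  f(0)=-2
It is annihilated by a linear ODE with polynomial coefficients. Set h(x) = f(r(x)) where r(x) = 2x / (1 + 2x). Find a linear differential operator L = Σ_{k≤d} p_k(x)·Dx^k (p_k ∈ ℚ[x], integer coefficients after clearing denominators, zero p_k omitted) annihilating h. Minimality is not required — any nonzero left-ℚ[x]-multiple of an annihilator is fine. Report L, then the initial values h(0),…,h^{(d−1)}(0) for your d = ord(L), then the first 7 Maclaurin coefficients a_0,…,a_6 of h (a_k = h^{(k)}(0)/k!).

f: a_k = -2, -2, -6, -10, -22, -42, -86, …
Substitute x→r, Dx→(1/r')Dx; clear ⇒ L₀.
L = (2 + 20·x) + (-1 - 4·x + 4·x^2 + 16·x^3)·Dx  (order 1).
h: a_k = -2, -4, -16, 0, -128, 256, -1536, …
ICs: h(0) = -2.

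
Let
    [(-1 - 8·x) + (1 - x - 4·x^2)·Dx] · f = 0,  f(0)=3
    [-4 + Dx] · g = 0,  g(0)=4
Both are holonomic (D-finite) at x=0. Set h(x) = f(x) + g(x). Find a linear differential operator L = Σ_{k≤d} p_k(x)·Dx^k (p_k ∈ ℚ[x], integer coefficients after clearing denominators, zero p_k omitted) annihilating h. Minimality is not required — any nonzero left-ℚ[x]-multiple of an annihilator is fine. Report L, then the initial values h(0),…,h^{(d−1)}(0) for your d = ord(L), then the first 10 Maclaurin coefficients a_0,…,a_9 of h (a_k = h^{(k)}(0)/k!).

f: a_k = 3, 3, 15, 27, 87, 195, 543, 1323, 3495, 8787, …
g: a_k = 4, 16, 32, 128/3, 128/3, 512/15, 1024/45, 4096/315, 2048/315, 8192/2835, …
L₀ := lclm(L_f,L_g); ord L₀ ≤ 1+1.
L = (-24 + 16·x - 576·x^2 - 512·x^3) + (-6 + 56·x + 208·x^2 - 128·x^3 - 256·x^4)·Dx + (3 - 15·x - 16·x^2 + 64·x^3 + 64·x^4)·Dx^2  (order 2).
h: a_k = 7, 19, 47, 209/3, 389/3, 3437/15, 25459/45, 420841/315, 1102973/315, 24919337/2835, …
ICs: h(0) = 7, h′(0) = 19.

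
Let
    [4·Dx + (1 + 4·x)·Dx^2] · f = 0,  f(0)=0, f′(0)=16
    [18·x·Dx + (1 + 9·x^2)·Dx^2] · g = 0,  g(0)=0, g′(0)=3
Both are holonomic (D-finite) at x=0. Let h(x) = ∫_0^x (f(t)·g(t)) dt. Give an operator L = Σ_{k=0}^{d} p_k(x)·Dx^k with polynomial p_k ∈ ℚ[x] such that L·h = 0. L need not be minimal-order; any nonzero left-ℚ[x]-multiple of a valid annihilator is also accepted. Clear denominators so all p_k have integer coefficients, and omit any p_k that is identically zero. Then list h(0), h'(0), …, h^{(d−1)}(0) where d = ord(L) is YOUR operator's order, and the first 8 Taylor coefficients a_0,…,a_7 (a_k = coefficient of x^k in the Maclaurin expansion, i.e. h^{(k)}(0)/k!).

L = (2448 + 17280·x + 76464·x^2 + 518400·x^3 + 1399680·x^4 + 2426112·x^5 + 1679616·x^7)·Dx^2 + (452 + 10800·x + 98028·x^2 + 491184·x^3 + 1840320·x^4 + 4339008·x^5 + 6531840·x^6 + 1259712·x^7 + 5878656·x^8)·Dx^3 + (136 + 1912·x + 18576·x^2 + 103608·x^3 + 389448·x^4 + 1100304·x^5 + 2239488·x^6 + 3277584·x^7 + 1259712·x^8 + 3359232·x^9)·Dx^4 + (13 + 176·x + 1234·x^2 + 6048·x^3 + 22833·x^4 + 68688·x^5 + 154224·x^6 + 279936·x^7 + 399492·x^8 + 209952·x^9 + 419904·x^10)·Dx^5  (order 5).
h: a_k = 0, 0, 0, 16, -24, 112/5, -80, 12336/35, …
ICs: h(0) = 0, h′(0) = 0, h′′(0) = 0, h′′′(0) = 96, h′′′′(0) = -576.

f: a_k = 0, 16, -32, 256/3, -256, 4096/5, -8192/3, 65536/7, …
g: a_k = 0, 3, 0, -9, 0, 243/5, 0, -2187/7, …
Sym-product of L_f,L_g gives L₀ (≤ ord 4).
Integrate: L := L₀·Dx.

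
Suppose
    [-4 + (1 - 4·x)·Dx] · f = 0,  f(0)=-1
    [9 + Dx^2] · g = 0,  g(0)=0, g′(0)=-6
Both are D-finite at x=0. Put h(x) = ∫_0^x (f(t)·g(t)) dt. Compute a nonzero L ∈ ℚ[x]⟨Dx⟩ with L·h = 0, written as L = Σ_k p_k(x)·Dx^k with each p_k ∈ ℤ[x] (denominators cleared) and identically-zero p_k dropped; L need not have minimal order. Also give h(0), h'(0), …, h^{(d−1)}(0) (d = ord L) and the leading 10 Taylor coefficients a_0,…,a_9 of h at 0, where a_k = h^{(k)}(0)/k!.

f: a_k = -1, -4, -16, -64, -256, -1024, -4096, -16384, -65536, -262144, …
g: a_k = 0, -6, 0, 9, 0, -81/20, 0, 243/280, 0, -243/2240, …
L₀ := L_f ⊗_s L_g (sym. prod.), ord ≤ 2.
∫: right-multiply L₀ by Dx.
L = (-9 + 36·x)·Dx + 8·Dx^2 + (-1 + 4·x)·Dx^3  (order 3).
h: a_k = 0, 0, 3, 8, 87/4, 348/5, 9307/40, 27921/35, 6254061/2240, 2084687/210, …
ICs: h(0) = 0, h′(0) = 0, h′′(0) = 6.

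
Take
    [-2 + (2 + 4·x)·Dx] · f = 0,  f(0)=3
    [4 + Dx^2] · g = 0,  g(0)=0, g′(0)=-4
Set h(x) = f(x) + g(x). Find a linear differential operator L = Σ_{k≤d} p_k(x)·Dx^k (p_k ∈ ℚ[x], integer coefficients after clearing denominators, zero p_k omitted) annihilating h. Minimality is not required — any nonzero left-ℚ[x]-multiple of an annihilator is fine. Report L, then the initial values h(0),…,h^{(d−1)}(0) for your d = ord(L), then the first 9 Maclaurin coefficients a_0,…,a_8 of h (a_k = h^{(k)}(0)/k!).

f: a_k = 3, 3, -3/2, 3/2, -15/8, 21/8, -63/16, 99/16, -1287/128, …
g: a_k = 0, -4, 0, 8/3, 0, -8/15, 0, 16/315, 0, …
Weyl lclm of L_f,L_g ⇒ L₀ (ord ≤ 3).
L = (-28 - 64·x - 64·x^2) + (12 + 88·x + 192·x^2 + 128·x^3)·Dx + (-7 - 16·x - 16·x^2)·Dx^2 + (3 + 22·x + 48·x^2 + 32·x^3)·Dx^3  (order 3).
h: a_k = 3, -1, -3/2, 25/6, -15/8, 251/120, -63/16, 31441/5040, -1287/128, …
ICs: h(0) = 3, h′(0) = -1, h′′(0) = -3.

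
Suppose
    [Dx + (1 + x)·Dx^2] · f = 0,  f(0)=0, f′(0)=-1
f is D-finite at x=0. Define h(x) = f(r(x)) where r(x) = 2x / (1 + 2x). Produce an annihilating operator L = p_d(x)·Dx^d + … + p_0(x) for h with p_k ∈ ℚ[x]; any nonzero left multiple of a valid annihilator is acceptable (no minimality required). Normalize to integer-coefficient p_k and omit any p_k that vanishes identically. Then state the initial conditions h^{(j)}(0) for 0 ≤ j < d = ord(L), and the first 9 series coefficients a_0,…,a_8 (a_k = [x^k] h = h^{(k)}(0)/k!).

f: a_k = 0, -1, 1/2, -1/3, 1/4, -1/5, 1/6, -1/7, 1/8, …
f∘r: x↦r, Dx↦Dx/r' in L_f ⇒ L₀.
L = (6 + 16·x)·Dx + (1 + 6·x + 8·x^2)·Dx^2  (order 2).
h: a_k = 0, -2, 6, -56/3, 60, -992/5, 672, -16256/7, 8160, …
ICs: h(0) = 0, h′(0) = -2.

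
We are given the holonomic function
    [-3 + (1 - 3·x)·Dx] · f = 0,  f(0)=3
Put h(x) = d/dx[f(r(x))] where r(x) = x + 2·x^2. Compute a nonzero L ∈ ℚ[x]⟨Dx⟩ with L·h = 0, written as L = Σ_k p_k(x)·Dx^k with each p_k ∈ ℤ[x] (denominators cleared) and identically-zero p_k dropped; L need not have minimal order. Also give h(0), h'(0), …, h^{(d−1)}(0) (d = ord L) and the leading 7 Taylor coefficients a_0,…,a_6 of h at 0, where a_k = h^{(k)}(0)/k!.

f: a_k = 3, 9, 27, 81, 243, 729, 2187, …
Change of var in L_f (x↦r) gives L₀.
Differentiate: ansatz ord ≤ ord L₀ ⇒ L.
L = (10 + 36·x + 72·x^2) + (-1 - x + 18·x^2 + 24·x^3)·Dx  (order 1).
h: a_k = 9, 90, 567, 3348, 18225, 95742, 488187, …
ICs: h(0) = 9.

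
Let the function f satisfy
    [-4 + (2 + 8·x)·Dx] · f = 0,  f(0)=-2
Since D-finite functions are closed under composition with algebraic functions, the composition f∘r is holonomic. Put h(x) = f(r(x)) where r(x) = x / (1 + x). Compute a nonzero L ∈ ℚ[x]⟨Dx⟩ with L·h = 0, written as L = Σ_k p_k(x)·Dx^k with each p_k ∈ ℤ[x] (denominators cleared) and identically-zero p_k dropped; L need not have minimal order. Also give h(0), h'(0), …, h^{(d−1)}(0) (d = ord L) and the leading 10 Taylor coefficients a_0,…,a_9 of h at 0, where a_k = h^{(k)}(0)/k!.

L = -2 + (1 + 6·x + 5·x^2)·Dx  (order 1).
h: a_k = -2, -4, 8, -20, 60, -204, 752, -2924, 11800, -48940, …
ICs: h(0) = -2.

f: a_k = -2, -4, 4, -8, 20, -56, 168, -528, 1716, -5720, …
h₀=f(r): pull back L_f along r ⇒ L₀.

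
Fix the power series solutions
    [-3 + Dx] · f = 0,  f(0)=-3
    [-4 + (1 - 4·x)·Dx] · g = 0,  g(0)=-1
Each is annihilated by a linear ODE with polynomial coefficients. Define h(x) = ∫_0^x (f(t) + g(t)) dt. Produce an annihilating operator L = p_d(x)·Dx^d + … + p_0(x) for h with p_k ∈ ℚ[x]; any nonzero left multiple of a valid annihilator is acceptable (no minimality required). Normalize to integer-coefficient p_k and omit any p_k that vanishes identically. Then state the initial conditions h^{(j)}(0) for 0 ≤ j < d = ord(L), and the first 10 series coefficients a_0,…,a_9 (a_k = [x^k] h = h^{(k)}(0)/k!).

L = (60 + 144·x)·Dx + (-23 - 72·x + 144·x^2)·Dx^2 + (1 + 8·x - 48·x^2)·Dx^3  (order 3).
h: a_k = 0, -4, -13/2, -59/6, -155/8, -2129/40, -41203/240, -327923/560, -9175769/4480, -293603467/40320, …
ICs: h(0) = 0, h′(0) = -4, h′′(0) = -13.

f: a_k = -3, -9, -27/2, -27/2, -81/8, -243/40, -243/80, -729/560, -2187/4480, -729/4480, …
g: a_k = -1, -4, -16, -64, -256, -1024, -4096, -16384, -65536, -262144, …
f+g: L₀ = lclm(L_f,L_g), ord ≤ 1+1.
h=∫h₀ ⇒ L = L₀·Dx.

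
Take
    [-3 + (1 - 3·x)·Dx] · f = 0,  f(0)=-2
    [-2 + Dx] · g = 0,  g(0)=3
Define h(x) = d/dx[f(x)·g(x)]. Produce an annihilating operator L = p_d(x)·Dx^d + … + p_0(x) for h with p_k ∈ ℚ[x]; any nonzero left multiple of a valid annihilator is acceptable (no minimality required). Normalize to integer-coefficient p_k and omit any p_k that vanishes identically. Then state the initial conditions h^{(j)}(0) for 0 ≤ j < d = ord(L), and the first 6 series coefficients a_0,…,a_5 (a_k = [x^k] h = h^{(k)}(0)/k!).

f: a_k = -2, -6, -18, -54, -162, -486, …
g: a_k = 3, 6, 6, 4, 2, 4/5, …
L₀ := L_f ⊗_s L_g (sym. prod.), ord ≤ 1.
Derive L from L₀ (diff closure).
L = (34 - 60·x + 36·x^2) + (-5 + 21·x - 18·x^2)·Dx  (order 1).
h: a_k = -30, -204, -942, -3784, -14198, -51116, …
ICs: h(0) = -30.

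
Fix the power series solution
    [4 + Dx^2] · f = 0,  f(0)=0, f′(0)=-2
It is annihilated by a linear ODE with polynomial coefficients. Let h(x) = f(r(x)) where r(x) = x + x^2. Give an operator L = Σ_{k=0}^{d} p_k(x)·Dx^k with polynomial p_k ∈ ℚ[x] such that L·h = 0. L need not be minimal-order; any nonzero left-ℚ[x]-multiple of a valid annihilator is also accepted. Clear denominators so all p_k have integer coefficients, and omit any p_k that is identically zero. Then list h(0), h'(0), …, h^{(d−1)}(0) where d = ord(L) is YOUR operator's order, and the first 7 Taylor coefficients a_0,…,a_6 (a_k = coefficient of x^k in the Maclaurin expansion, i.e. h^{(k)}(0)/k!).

f: a_k = 0, -2, 0, 4/3, 0, -4/15, 0, …
L₀ from L_f via x↦r, Dx↦r'^{-1}Dx.
L = (4 + 24·x + 48·x^2 + 32·x^3) - 2·Dx + (1 + 2·x)·Dx^2  (order 2).
h: a_k = 0, -2, -2, 4/3, 4, 56/15, 0, …
ICs: h(0) = 0, h′(0) = -2.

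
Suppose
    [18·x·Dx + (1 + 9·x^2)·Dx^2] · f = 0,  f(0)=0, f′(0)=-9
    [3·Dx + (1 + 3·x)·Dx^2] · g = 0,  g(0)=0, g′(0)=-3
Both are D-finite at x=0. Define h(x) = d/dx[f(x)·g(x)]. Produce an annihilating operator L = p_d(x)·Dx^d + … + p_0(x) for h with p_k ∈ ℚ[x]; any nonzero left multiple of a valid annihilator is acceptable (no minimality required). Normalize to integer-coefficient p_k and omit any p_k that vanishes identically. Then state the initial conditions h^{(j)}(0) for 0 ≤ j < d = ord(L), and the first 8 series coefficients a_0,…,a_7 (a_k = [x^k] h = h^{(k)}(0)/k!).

L = (648 + 3564·x + 19440·x^2 + 113724·x^3 + 262440·x^4 + 341172·x^5 + 236196·x^7) + (162 + 3348·x + 24948·x^2 + 117612·x^3 + 396576·x^4 + 813564·x^5 + 918540·x^6 + 236196·x^7 + 826686·x^8)·Dx + (36 + 576·x + 5184·x^2 + 25272·x^3 + 87480·x^4 + 227448·x^5 + 419904·x^6 + 472392·x^7 + 236196·x^8 + 472392·x^9)·Dx^2 + (5 + 54·x + 333·x^2 + 1512·x^3 + 5346·x^4 + 14580·x^5 + 30618·x^6 + 52488·x^7 + 59049·x^8 + 39366·x^9 + 59049·x^10)·Dx^3  (order 3).
h: a_k = 0, 54, -243/2, 0, -1215/4, 18954/5, -168399/20, 0, …
ICs: h(0) = 0, h′(0) = 54, h′′(0) = -243.

f: a_k = 0, -9, 0, 27, 0, -729/5, 0, 6561/7, …
g: a_k = 0, -3, 9/2, -9, 81/4, -243/5, 243/2, -2187/7, …
Product ⇒ symmetric product L₀, ord ≤ 4.
Derive L from L₀ (diff closure).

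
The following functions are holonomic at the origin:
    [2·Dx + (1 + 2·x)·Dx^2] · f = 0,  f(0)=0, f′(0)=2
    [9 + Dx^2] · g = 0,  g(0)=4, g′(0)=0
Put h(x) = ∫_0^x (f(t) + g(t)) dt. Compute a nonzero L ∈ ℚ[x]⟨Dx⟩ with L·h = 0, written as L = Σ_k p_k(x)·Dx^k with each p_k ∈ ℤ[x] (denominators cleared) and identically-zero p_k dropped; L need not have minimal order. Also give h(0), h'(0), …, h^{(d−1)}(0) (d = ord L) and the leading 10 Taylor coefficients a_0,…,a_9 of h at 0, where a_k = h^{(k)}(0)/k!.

L = (594 + 648·x + 648·x^2)·Dx^2 + (153 + 630·x + 972·x^2 + 648·x^3)·Dx^3 + (66 + 72·x + 72·x^2)·Dx^4 + (17 + 70·x + 108·x^2 + 72·x^3)·Dx^5  (order 5).
h: a_k = 0, 4, 1, -20/3, 2/3, 19/10, 16/15, -883/420, 16/7, -35111/10080, …
ICs: h(0) = 0, h′(0) = 4, h′′(0) = 2, h′′′(0) = -40, h′′′′(0) = 16.

f: a_k = 0, 2, -2, 8/3, -4, 32/5, -32/3, 128/7, -32, 512/9, …
g: a_k = 4, 0, -18, 0, 27/2, 0, -81/20, 0, 729/1120, 0, …
f+g: L₀ = lclm(L_f,L_g), ord ≤ 2+2.
∫: right-multiply L₀ by Dx.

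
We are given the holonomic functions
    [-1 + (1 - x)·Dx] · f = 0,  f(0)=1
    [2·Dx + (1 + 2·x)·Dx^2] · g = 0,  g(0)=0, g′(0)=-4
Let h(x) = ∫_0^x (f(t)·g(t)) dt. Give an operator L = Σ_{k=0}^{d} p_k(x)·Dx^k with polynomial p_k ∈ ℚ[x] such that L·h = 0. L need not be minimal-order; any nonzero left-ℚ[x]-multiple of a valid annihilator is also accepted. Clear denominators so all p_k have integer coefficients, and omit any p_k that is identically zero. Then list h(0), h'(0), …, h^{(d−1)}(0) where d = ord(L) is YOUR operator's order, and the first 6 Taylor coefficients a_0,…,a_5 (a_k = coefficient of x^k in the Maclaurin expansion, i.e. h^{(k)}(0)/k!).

f: a_k = 1, 1, 1, 1, 1, 1, …
g: a_k = 0, -4, 4, -16/3, 8, -64/5, …
L₀ := L_f ⊗_s L_g (sym. prod.), ord ≤ 2.
Integrate: L := L₀·Dx.
L = 2·Dx + 6·x·Dx^2 + (-1 - x + 2·x^2)·Dx^3  (order 3).
h: a_k = 0, 0, -2, 0, -4/3, 8/15, …
ICs: h(0) = 0, h′(0) = 0, h′′(0) = -4.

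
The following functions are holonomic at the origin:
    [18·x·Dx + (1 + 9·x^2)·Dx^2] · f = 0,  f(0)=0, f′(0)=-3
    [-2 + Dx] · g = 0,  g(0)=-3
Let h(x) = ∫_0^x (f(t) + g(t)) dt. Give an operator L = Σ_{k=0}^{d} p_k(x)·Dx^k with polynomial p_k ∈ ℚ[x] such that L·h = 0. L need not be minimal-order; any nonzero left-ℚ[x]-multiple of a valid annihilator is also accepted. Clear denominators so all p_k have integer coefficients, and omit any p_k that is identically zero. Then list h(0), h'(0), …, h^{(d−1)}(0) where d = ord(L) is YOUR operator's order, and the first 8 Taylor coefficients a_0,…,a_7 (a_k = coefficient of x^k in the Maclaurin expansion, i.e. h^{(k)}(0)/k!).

L = (18 - 36·x - 486·x^2 - 324·x^3)·Dx^2 + (-11 + 207·x^2 - 162·x^4)·Dx^3 + (1 + 9·x + 18·x^2 + 81·x^3 + 81·x^4)·Dx^4  (order 4).
h: a_k = 0, -3, -9/2, -2, 5/4, -2/5, -247/30, -4/105, …
ICs: h(0) = 0, h′(0) = -3, h′′(0) = -9, h′′′(0) = -12.

f: a_k = 0, -3, 0, 9, 0, -243/5, 0, 2187/7, …
g: a_k = -3, -6, -6, -4, -2, -4/5, -4/15, -8/105, …
h₀=f+g: left-lcm gives L₀, ord ≤ 3.
∫: right-multiply L₀ by Dx.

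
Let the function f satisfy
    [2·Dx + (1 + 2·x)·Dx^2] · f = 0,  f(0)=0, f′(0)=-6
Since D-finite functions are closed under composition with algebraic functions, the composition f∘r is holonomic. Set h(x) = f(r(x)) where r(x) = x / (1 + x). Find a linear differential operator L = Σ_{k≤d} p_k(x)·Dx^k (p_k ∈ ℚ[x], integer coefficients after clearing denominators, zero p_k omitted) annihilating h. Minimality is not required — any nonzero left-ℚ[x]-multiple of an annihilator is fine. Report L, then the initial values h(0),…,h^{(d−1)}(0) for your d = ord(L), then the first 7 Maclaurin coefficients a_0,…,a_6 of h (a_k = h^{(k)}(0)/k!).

f: a_k = 0, -6, 6, -8, 12, -96/5, 32, …
L₀ from L_f via x↦r, Dx↦r'^{-1}Dx.
L = (4 + 6·x)·Dx + (1 + 4·x + 3·x^2)·Dx^2  (order 2).
h: a_k = 0, -6, 12, -26, 60, -726/5, 364, …
ICs: h(0) = 0, h′(0) = -6.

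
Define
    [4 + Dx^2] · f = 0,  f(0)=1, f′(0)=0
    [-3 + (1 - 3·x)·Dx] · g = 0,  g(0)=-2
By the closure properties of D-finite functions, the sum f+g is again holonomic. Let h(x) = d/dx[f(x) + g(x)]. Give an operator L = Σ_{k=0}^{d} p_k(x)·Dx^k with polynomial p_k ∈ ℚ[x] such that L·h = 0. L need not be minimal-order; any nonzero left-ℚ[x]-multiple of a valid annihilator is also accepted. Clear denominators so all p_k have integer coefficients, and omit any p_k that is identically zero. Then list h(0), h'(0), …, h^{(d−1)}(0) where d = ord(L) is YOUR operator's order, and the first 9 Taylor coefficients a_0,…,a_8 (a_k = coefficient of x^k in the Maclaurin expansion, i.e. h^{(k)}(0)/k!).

L = (1344 - 288·x + 432·x^2) + (-116 + 396·x - 216·x^2 + 216·x^3)·Dx + (336 - 72·x + 108·x^2)·Dx^2 + (-29 + 99·x - 54·x^2 + 54·x^3)·Dx^3  (order 3).
h: a_k = -6, -40, -162, -1936/3, -2430, -131228/15, -30618, -33067424/315, -354294, …
ICs: h(0) = -6, h′(0) = -40, h′′(0) = -324.

f: a_k = 1, 0, -2, 0, 2/3, 0, -4/45, 0, 2/315, …
g: a_k = -2, -6, -18, -54, -162, -486, -1458, -4374, -13122, …
Sum ⇒ L₀ = lclm(L_f,L_g) in ℚ(x)⟨Dx⟩.
Derive L from L₀ (diff closure).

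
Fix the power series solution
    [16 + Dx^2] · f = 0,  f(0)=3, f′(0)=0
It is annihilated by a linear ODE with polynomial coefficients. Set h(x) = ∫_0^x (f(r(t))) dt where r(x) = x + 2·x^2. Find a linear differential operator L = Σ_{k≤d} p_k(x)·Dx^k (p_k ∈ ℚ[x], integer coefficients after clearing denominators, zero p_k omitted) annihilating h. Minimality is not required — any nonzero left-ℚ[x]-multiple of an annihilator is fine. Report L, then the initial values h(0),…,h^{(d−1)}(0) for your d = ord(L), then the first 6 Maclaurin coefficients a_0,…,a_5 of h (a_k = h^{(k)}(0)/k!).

L = (16 + 192·x + 768·x^2 + 1024·x^3)·Dx - 4·Dx^2 + (1 + 4·x)·Dx^3  (order 3).
h: a_k = 0, 3, 0, -8, -24, -64/5, …
ICs: h(0) = 0, h′(0) = 3, h′′(0) = 0.

f: a_k = 3, 0, -24, 0, 32, 0, …
Substitute x→r, Dx→(1/r')Dx; clear ⇒ L₀.
Integrate: L := L₀·Dx.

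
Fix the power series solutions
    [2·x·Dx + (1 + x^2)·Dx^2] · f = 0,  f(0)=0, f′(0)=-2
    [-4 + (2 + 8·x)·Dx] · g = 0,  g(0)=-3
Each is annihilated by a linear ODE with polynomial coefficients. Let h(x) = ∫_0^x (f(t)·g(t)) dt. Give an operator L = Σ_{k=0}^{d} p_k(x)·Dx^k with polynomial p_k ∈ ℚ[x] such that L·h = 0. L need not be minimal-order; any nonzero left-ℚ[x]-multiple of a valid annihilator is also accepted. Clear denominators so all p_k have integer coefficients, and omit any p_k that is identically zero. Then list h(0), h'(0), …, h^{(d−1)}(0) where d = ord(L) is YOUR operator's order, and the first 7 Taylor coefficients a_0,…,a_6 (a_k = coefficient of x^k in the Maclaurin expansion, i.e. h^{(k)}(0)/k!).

f: a_k = 0, -2, 0, 2/3, 0, -2/5, 0, …
g: a_k = -3, -6, 6, -12, 30, -84, 252, …
f·g: L₀ = L_f ⊗_s L_g, ord ≤ 2·1.
∫: right-multiply L₀ by Dx.
L = (12 - 4·x - 4·x^2)·Dx + (-4 - 14·x + 12·x^2 + 16·x^3)·Dx^2 + (1 + 8·x + 17·x^2 + 8·x^3 + 16·x^4)·Dx^3  (order 3).
h: a_k = 0, 0, 3, 4, -7/2, 4, -137/15, …
ICs: h(0) = 0, h′(0) = 0, h′′(0) = 6.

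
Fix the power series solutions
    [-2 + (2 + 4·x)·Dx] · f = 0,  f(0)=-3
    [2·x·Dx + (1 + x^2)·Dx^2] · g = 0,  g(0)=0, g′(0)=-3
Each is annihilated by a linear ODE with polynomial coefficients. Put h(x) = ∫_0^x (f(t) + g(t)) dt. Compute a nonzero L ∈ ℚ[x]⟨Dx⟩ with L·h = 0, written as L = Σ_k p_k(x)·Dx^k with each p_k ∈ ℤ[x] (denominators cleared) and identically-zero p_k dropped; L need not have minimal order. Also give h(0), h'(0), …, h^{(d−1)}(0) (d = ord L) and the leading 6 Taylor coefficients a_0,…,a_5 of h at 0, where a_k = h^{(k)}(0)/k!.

L = (-2 - 10·x + 6·x^2 + 6·x^3)·Dx^2 + (-5 - 8·x - 8·x^2 + 24·x^3 + 21·x^4)·Dx^3 + (-1 + 6·x^2 + 6·x^3 + 7·x^4 + 6·x^5)·Dx^4  (order 4).
h: a_k = 0, -3, -3, 1/2, -1/8, 3/8, …
ICs: h(0) = 0, h′(0) = -3, h′′(0) = -6, h′′′(0) = 3.

f: a_k = -3, -3, 3/2, -3/2, 15/8, -21/8, …
g: a_k = 0, -3, 0, 1, 0, -3/5, …
Weyl lclm of L_f,L_g ⇒ L₀ (ord ≤ 3).
h=∫h₀ ⇒ L = L₀·Dx.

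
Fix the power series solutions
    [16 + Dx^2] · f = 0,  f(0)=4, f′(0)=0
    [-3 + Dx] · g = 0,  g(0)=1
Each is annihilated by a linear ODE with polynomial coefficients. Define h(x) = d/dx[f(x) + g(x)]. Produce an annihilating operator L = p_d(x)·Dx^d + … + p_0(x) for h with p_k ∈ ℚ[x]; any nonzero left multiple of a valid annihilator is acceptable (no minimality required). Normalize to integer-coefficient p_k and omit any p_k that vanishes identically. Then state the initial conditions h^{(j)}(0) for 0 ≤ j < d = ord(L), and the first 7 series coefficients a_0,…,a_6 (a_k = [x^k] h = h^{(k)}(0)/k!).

L = 48 - 16·Dx + 3·Dx^2 - Dx^3  (order 3).
h: a_k = 3, -55, 27/2, 1105/6, 81/8, -3131/24, 243/80, …
ICs: h(0) = 3, h′(0) = -55, h′′(0) = 27.

f: a_k = 4, 0, -32, 0, 128/3, 0, -1024/45, …
g: a_k = 1, 3, 9/2, 9/2, 27/8, 81/40, 81/80, …
Sum ⇒ L₀ = lclm(L_f,L_g) in ℚ(x)⟨Dx⟩.
h₀' ⇒ L via d/dx closure of L₀.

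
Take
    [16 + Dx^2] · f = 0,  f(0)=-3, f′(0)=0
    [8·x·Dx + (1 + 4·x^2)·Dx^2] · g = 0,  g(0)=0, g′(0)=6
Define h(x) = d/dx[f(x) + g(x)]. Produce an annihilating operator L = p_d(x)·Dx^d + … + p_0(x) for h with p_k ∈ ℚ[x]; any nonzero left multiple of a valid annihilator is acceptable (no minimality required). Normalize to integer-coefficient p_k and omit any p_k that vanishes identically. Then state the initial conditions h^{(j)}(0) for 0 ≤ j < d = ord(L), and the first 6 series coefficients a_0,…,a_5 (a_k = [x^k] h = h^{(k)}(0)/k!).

f: a_k = -3, 0, 24, 0, -32, 0, …
g: a_k = 0, 6, 0, -8, 0, 96/5, …
f+g: L₀ = lclm(L_f,L_g), ord ≤ 2+2.
Derive L from L₀ (diff closure).
L = (-512·x + 5120·x^3 + 4096·x^5) + (16 + 512·x^2 + 2304·x^4 + 2048·x^6)·Dx + (-32·x + 320·x^3 + 256·x^5)·Dx^2 + (1 + 32·x^2 + 144·x^4 + 128·x^6)·Dx^3  (order 3).
h: a_k = 6, 48, -24, -128, 96, 512/5, …
ICs: h(0) = 6, h′(0) = 48, h′′(0) = -48.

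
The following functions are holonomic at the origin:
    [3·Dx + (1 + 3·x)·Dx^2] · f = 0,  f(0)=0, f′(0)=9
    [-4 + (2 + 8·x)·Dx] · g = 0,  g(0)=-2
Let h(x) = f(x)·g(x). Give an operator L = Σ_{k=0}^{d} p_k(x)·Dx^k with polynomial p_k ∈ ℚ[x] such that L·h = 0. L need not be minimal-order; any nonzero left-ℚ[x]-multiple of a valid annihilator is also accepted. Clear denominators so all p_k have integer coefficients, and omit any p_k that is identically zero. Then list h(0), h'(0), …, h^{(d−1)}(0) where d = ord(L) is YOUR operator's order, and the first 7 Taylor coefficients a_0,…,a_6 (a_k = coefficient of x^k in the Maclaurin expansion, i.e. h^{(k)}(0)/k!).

L = (6 + 12·x) + (-1 - 4·x)·Dx + (1 + 11·x + 40·x^2 + 48·x^3)·Dx^2  (order 2).
h: a_k = 0, -18, -9, 36, -225/2, 1737/5, -5436/5, …
ICs: h(0) = 0, h′(0) = -18.

f: a_k = 0, 9, -27/2, 27, -243/4, 729/5, -729/2, …
g: a_k = -2, -4, 4, -8, 20, -56, 168, …
L₀ := L_f ⊗_s L_g (sym. prod.), ord ≤ 2.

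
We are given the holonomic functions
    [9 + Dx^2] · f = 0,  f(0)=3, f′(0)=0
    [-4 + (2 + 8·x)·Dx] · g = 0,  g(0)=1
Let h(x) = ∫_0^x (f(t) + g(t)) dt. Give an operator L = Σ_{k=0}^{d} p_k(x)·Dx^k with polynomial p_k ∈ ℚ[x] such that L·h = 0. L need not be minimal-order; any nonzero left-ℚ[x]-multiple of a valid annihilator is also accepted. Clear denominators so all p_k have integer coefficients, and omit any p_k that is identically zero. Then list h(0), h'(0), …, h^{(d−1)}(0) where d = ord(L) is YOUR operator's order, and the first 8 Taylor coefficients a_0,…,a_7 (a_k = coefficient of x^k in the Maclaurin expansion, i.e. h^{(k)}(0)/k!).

L = (-378 - 1296·x - 2592·x^2)·Dx + (45 + 828·x + 3888·x^2 + 5184·x^3)·Dx^2 + (-42 - 144·x - 288·x^2)·Dx^3 + (5 + 92·x + 432·x^2 + 576·x^3)·Dx^4  (order 4).
h: a_k = 0, 4, 1, -31/6, 1, 1/40, 14/3, -6963/560, …
ICs: h(0) = 0, h′(0) = 4, h′′(0) = 2, h′′′(0) = -31.

f: a_k = 3, 0, -27/2, 0, 81/8, 0, -243/80, 0, …
g: a_k = 1, 2, -2, 4, -10, 28, -84, 264, …
h₀=f+g: left-lcm gives L₀, ord ≤ 3.
h=∫h₀ ⇒ L = L₀·Dx.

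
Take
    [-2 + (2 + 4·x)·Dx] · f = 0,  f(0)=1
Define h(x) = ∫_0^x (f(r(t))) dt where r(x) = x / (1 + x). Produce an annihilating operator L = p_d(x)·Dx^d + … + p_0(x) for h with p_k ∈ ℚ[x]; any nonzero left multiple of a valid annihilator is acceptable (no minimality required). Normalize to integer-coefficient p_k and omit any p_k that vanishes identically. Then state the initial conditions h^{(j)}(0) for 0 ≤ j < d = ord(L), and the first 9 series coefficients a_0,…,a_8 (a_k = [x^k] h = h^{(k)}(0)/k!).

f: a_k = 1, 1, -1/2, 1/2, -5/8, 7/8, -21/16, 33/16, -429/128, …
L₀ from L_f via x↦r, Dx↦r'^{-1}Dx.
h=∫₀ˣh₀: take L = L₀·Dx.
L = -Dx + (1 + 4·x + 3·x^2)·Dx^2  (order 2).
h: a_k = 0, 1, 1/2, -1/2, 5/8, -37/40, 25/16, -327/112, 753/128, …
ICs: h(0) = 0, h′(0) = 1.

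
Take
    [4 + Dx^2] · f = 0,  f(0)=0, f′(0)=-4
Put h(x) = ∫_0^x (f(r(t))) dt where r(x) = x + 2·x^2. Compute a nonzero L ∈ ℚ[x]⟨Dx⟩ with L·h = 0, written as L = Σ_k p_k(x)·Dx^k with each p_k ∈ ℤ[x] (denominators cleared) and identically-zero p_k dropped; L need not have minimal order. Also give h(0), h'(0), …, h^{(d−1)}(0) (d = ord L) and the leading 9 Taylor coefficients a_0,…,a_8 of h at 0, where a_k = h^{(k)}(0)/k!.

L = (4 + 48·x + 192·x^2 + 256·x^3)·Dx - 4·Dx^2 + (1 + 4·x)·Dx^3  (order 3).
h: a_k = 0, 0, -2, -8/3, 2/3, 16/5, 236/45, 16/7, -838/315, …
ICs: h(0) = 0, h′(0) = 0, h′′(0) = -4.

f: a_k = 0, -4, 0, 8/3, 0, -8/15, 0, 16/315, 0, …
h₀=f(r): pull back L_f along r ⇒ L₀.
∫: right-multiply L₀ by Dx.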